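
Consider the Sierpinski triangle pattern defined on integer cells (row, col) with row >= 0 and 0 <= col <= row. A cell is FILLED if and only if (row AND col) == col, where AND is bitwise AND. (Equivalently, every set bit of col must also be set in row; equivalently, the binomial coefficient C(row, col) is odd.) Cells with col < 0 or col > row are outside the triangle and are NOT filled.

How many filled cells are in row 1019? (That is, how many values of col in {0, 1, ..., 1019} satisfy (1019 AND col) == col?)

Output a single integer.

1019 in binary = 1111111011
popcount(1019) = number of 1-bits in 1111111011 = 9
A col c satisfies (1019 AND c) == c iff every set bit of c is also set in 1019; each of the 9 set bits of 1019 can independently be on or off in c.
count = 2^9 = 512

Answer: 512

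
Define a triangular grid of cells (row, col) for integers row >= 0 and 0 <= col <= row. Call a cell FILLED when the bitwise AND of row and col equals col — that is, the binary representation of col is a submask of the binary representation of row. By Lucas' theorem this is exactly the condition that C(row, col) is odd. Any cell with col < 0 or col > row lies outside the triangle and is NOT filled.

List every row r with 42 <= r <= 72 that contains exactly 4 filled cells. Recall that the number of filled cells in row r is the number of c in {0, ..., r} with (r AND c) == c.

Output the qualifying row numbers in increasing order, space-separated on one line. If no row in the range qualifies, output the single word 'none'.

Answer: 48 65 66 68 72

Derivation:
Row r has 2^popcount(r) filled cells, so we need popcount(r) = log2(4) = 2.
Scan r = 42..72 and keep those with exactly 2 one-bits:
r=42=101010 popcount=3 -> skip
r=43=101011 popcount=4 -> skip
r=44=101100 popcount=3 -> skip
r=45=101101 popcount=4 -> skip
r=46=101110 popcount=4 -> skip
r=47=101111 popcount=5 -> skip
r=48=110000 popcount=2 -> KEEP
r=49=110001 popcount=3 -> skip
r=50=110010 popcount=3 -> skip
r=51=110011 popcount=4 -> skip
r=52=110100 popcount=3 -> skip
r=53=110101 popcount=4 -> skip
r=54=110110 popcount=4 -> skip
r=55=110111 popcount=5 -> skip
r=56=111000 popcount=3 -> skip
r=57=111001 popcount=4 -> skip
r=58=111010 popcount=4 -> skip
r=59=111011 popcount=5 -> skip
r=60=111100 popcount=4 -> skip
r=61=111101 popcount=5 -> skip
r=62=111110 popcount=5 -> skip
r=63=111111 popcount=6 -> skip
r=64=1000000 popcount=1 -> skip
r=65=1000001 popcount=2 -> KEEP
r=66=1000010 popcount=2 -> KEEP
r=67=1000011 popcount=3 -> skip
r=68=1000100 popcount=2 -> KEEP
r=69=1000101 popcount=3 -> skip
r=70=1000110 popcount=3 -> skip
r=71=1000111 popcount=4 -> skip
r=72=1001000 popcount=2 -> KEEP
Kept rows: 48 65 66 68 72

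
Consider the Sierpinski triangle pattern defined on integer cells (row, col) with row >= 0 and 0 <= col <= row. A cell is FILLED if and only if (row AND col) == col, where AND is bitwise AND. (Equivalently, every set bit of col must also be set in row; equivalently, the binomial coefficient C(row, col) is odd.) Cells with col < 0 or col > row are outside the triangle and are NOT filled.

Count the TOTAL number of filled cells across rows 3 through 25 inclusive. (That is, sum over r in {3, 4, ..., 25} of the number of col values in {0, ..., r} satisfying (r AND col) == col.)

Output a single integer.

Answer: 142

Derivation:
r3=11 pc2: +4 =4
r4=100 pc1: +2 =6
r5=101 pc2: +4 =10
r6=110 pc2: +4 =14
r7=111 pc3: +8 =22
r8=1000 pc1: +2 =24
r9=1001 pc2: +4 =28
r10=1010 pc2: +4 =32
r11=1011 pc3: +8 =40
r12=1100 pc2: +4 =44
r13=1101 pc3: +8 =52
r14=1110 pc3: +8 =60
r15=1111 pc4: +16 =76
r16=10000 pc1: +2 =78
r17=10001 pc2: +4 =82
r18=10010 pc2: +4 =86
r19=10011 pc3: +8 =94
r20=10100 pc2: +4 =98
r21=10101 pc3: +8 =106
r22=10110 pc3: +8 =114
r23=10111 pc4: +16 =130
r24=11000 pc2: +4 =134
r25=11001 pc3: +8 =142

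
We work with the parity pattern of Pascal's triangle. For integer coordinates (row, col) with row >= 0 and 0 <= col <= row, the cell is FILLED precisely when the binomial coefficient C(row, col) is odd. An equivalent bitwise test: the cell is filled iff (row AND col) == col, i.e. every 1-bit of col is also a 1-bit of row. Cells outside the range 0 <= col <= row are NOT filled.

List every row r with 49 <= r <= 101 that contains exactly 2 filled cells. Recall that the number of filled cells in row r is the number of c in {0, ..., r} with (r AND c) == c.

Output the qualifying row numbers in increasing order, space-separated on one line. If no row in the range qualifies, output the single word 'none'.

Row r has 2^popcount(r) filled cells, so we need popcount(r) = log2(2) = 1.
Scan r = 49..101 and keep those with exactly 1 one-bits:
r=49=110001 popcount=3 -> skip
r=50=110010 popcount=3 -> skip
r=51=110011 popcount=4 -> skip
r=52=110100 popcount=3 -> skip
r=53=110101 popcount=4 -> skip
r=54=110110 popcount=4 -> skip
r=55=110111 popcount=5 -> skip
r=56=111000 popcount=3 -> skip
r=57=111001 popcount=4 -> skip
r=58=111010 popcount=4 -> skip
r=59=111011 popcount=5 -> skip
r=60=111100 popcount=4 -> skip
r=61=111101 popcount=5 -> skip
r=62=111110 popcount=5 -> skip
r=63=111111 popcount=6 -> skip
r=64=1000000 popcount=1 -> KEEP
r=65=1000001 popcount=2 -> skip
r=66=1000010 popcount=2 -> skip
r=67=1000011 popcount=3 -> skip
r=68=1000100 popcount=2 -> skip
r=69=1000101 popcount=3 -> skip
r=70=1000110 popcount=3 -> skip
r=71=1000111 popcount=4 -> skip
r=72=1001000 popcount=2 -> skip
r=73=1001001 popcount=3 -> skip
r=74=1001010 popcount=3 -> skip
r=75=1001011 popcount=4 -> skip
r=76=1001100 popcount=3 -> skip
r=77=1001101 popcount=4 -> skip
r=78=1001110 popcount=4 -> skip
r=79=1001111 popcount=5 -> skip
r=80=1010000 popcount=2 -> skip
r=81=1010001 popcount=3 -> skip
r=82=1010010 popcount=3 -> skip
r=83=1010011 popcount=4 -> skip
r=84=1010100 popcount=3 -> skip
r=85=1010101 popcount=4 -> skip
r=86=1010110 popcount=4 -> skip
r=87=1010111 popcount=5 -> skip
r=88=1011000 popcount=3 -> skip
r=89=1011001 popcount=4 -> skip
r=90=1011010 popcount=4 -> skip
r=91=1011011 popcount=5 -> skip
r=92=1011100 popcount=4 -> skip
r=93=1011101 popcount=5 -> skip
r=94=1011110 popcount=5 -> skip
r=95=1011111 popcount=6 -> skip
r=96=1100000 popcount=2 -> skip
r=97=1100001 popcount=3 -> skip
r=98=1100010 popcount=3 -> skip
r=99=1100011 popcount=4 -> skip
r=100=1100100 popcount=3 -> skip
r=101=1100101 popcount=4 -> skip
Kept rows: 64

Answer: 64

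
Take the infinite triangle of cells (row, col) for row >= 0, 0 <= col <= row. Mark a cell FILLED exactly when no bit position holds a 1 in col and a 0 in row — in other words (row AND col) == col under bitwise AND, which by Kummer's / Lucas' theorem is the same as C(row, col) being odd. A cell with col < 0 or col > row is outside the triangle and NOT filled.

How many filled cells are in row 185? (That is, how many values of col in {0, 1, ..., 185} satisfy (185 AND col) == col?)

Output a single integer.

185 in binary = 10111001
popcount(185) = number of 1-bits in 10111001 = 5
A col c satisfies (185 AND c) == c iff every set bit of c is also set in 185; each of the 5 set bits of 185 can independently be on or off in c.
count = 2^5 = 32

Answer: 32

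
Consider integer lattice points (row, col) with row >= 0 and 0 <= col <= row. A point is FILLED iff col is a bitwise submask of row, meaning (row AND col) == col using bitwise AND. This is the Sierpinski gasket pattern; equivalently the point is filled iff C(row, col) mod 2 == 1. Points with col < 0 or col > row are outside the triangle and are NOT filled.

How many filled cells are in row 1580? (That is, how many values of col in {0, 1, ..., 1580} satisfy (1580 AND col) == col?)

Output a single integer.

Answer: 32

Derivation:
1580 in binary = 11000101100
popcount(1580) = number of 1-bits in 11000101100 = 5
A col c satisfies (1580 AND c) == c iff every set bit of c is also set in 1580; each of the 5 set bits of 1580 can independently be on or off in c.
count = 2^5 = 32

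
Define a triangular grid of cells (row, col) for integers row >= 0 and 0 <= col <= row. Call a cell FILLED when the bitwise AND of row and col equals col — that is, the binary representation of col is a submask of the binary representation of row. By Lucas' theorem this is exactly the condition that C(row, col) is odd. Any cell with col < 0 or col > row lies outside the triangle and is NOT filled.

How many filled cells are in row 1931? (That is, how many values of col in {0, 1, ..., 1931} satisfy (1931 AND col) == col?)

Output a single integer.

Answer: 128

Derivation:
1931 in binary = 11110001011
popcount(1931) = number of 1-bits in 11110001011 = 7
A col c satisfies (1931 AND c) == c iff every set bit of c is also set in 1931; each of the 7 set bits of 1931 can independently be on or off in c.
count = 2^7 = 128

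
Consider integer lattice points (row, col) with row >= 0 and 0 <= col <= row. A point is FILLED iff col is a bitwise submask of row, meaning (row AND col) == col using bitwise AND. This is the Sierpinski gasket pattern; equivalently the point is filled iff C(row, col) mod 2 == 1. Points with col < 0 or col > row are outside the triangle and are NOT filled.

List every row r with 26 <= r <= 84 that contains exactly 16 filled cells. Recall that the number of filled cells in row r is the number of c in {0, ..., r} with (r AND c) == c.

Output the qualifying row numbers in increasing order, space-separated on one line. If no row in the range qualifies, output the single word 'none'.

Answer: 27 29 30 39 43 45 46 51 53 54 57 58 60 71 75 77 78 83

Derivation:
Row r has 2^popcount(r) filled cells, so we need popcount(r) = log2(16) = 4.
Scan r = 26..84 and keep those with exactly 4 one-bits:
r=26=11010 popcount=3 -> skip
r=27=11011 popcount=4 -> KEEP
r=28=11100 popcount=3 -> skip
r=29=11101 popcount=4 -> KEEP
r=30=11110 popcount=4 -> KEEP
r=31=11111 popcount=5 -> skip
r=32=100000 popcount=1 -> skip
r=33=100001 popcount=2 -> skip
r=34=100010 popcount=2 -> skip
r=35=100011 popcount=3 -> skip
r=36=100100 popcount=2 -> skip
r=37=100101 popcount=3 -> skip
r=38=100110 popcount=3 -> skip
r=39=100111 popcount=4 -> KEEP
r=40=101000 popcount=2 -> skip
r=41=101001 popcount=3 -> skip
r=42=101010 popcount=3 -> skip
r=43=101011 popcount=4 -> KEEP
r=44=101100 popcount=3 -> skip
r=45=101101 popcount=4 -> KEEP
r=46=101110 popcount=4 -> KEEP
r=47=101111 popcount=5 -> skip
r=48=110000 popcount=2 -> skip
r=49=110001 popcount=3 -> skip
r=50=110010 popcount=3 -> skip
r=51=110011 popcount=4 -> KEEP
r=52=110100 popcount=3 -> skip
r=53=110101 popcount=4 -> KEEP
r=54=110110 popcount=4 -> KEEP
r=55=110111 popcount=5 -> skip
r=56=111000 popcount=3 -> skip
r=57=111001 popcount=4 -> KEEP
r=58=111010 popcount=4 -> KEEP
r=59=111011 popcount=5 -> skip
r=60=111100 popcount=4 -> KEEP
r=61=111101 popcount=5 -> skip
r=62=111110 popcount=5 -> skip
r=63=111111 popcount=6 -> skip
r=64=1000000 popcount=1 -> skip
r=65=1000001 popcount=2 -> skip
r=66=1000010 popcount=2 -> skip
r=67=1000011 popcount=3 -> skip
r=68=1000100 popcount=2 -> skip
r=69=1000101 popcount=3 -> skip
r=70=1000110 popcount=3 -> skip
r=71=1000111 popcount=4 -> KEEP
r=72=1001000 popcount=2 -> skip
r=73=1001001 popcount=3 -> skip
r=74=1001010 popcount=3 -> skip
r=75=1001011 popcount=4 -> KEEP
r=76=1001100 popcount=3 -> skip
r=77=1001101 popcount=4 -> KEEP
r=78=1001110 popcount=4 -> KEEP
r=79=1001111 popcount=5 -> skip
r=80=1010000 popcount=2 -> skip
r=81=1010001 popcount=3 -> skip
r=82=1010010 popcount=3 -> skip
r=83=1010011 popcount=4 -> KEEP
r=84=1010100 popcount=3 -> skip
Kept rows: 27 29 30 39 43 45 46 51 53 54 57 58 60 71 75 77 78 83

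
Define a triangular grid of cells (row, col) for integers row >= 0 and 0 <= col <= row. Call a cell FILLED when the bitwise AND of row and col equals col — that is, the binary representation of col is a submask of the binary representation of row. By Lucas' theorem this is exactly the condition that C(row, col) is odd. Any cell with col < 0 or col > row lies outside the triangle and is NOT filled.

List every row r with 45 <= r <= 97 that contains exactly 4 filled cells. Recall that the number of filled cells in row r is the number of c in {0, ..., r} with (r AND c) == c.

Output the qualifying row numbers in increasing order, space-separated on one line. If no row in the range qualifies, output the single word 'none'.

Row r has 2^popcount(r) filled cells, so we need popcount(r) = log2(4) = 2.
Scan r = 45..97 and keep those with exactly 2 one-bits:
r=45=101101 popcount=4 -> skip
r=46=101110 popcount=4 -> skip
r=47=101111 popcount=5 -> skip
r=48=110000 popcount=2 -> KEEP
r=49=110001 popcount=3 -> skip
r=50=110010 popcount=3 -> skip
r=51=110011 popcount=4 -> skip
r=52=110100 popcount=3 -> skip
r=53=110101 popcount=4 -> skip
r=54=110110 popcount=4 -> skip
r=55=110111 popcount=5 -> skip
r=56=111000 popcount=3 -> skip
r=57=111001 popcount=4 -> skip
r=58=111010 popcount=4 -> skip
r=59=111011 popcount=5 -> skip
r=60=111100 popcount=4 -> skip
r=61=111101 popcount=5 -> skip
r=62=111110 popcount=5 -> skip
r=63=111111 popcount=6 -> skip
r=64=1000000 popcount=1 -> skip
r=65=1000001 popcount=2 -> KEEP
r=66=1000010 popcount=2 -> KEEP
r=67=1000011 popcount=3 -> skip
r=68=1000100 popcount=2 -> KEEP
r=69=1000101 popcount=3 -> skip
r=70=1000110 popcount=3 -> skip
r=71=1000111 popcount=4 -> skip
r=72=1001000 popcount=2 -> KEEP
r=73=1001001 popcount=3 -> skip
r=74=1001010 popcount=3 -> skip
r=75=1001011 popcount=4 -> skip
r=76=1001100 popcount=3 -> skip
r=77=1001101 popcount=4 -> skip
r=78=1001110 popcount=4 -> skip
r=79=1001111 popcount=5 -> skip
r=80=1010000 popcount=2 -> KEEP
r=81=1010001 popcount=3 -> skip
r=82=1010010 popcount=3 -> skip
r=83=1010011 popcount=4 -> skip
r=84=1010100 popcount=3 -> skip
r=85=1010101 popcount=4 -> skip
r=86=1010110 popcount=4 -> skip
r=87=1010111 popcount=5 -> skip
r=88=1011000 popcount=3 -> skip
r=89=1011001 popcount=4 -> skip
r=90=1011010 popcount=4 -> skip
r=91=1011011 popcount=5 -> skip
r=92=1011100 popcount=4 -> skip
r=93=1011101 popcount=5 -> skip
r=94=1011110 popcount=5 -> skip
r=95=1011111 popcount=6 -> skip
r=96=1100000 popcount=2 -> KEEP
r=97=1100001 popcount=3 -> skip
Kept rows: 48 65 66 68 72 80 96

Answer: 48 65 66 68 72 80 96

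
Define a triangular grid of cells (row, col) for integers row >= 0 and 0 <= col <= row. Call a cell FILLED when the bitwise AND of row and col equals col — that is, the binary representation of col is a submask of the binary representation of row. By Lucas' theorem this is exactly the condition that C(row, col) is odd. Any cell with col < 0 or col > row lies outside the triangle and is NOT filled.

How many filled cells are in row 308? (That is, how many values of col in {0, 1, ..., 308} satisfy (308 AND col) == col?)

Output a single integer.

308 in binary = 100110100
popcount(308) = number of 1-bits in 100110100 = 4
A col c satisfies (308 AND c) == c iff every set bit of c is also set in 308; each of the 4 set bits of 308 can independently be on or off in c.
count = 2^4 = 16

Answer: 16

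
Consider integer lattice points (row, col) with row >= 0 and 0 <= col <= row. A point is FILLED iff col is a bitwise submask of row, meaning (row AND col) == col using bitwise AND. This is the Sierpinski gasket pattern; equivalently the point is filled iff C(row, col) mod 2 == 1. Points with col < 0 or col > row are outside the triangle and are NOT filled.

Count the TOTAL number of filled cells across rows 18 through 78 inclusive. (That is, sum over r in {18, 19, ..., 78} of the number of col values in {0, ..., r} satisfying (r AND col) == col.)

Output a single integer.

Answer: 772

Derivation:
r18=10010 pc2: +4 =4
r19=10011 pc3: +8 =12
r20=10100 pc2: +4 =16
r21=10101 pc3: +8 =24
r22=10110 pc3: +8 =32
r23=10111 pc4: +16 =48
r24=11000 pc2: +4 =52
r25=11001 pc3: +8 =60
r26=11010 pc3: +8 =68
r27=11011 pc4: +16 =84
r28=11100 pc3: +8 =92
r29=11101 pc4: +16 =108
r30=11110 pc4: +16 =124
r31=11111 pc5: +32 =156
r32=100000 pc1: +2 =158
r33=100001 pc2: +4 =162
r34=100010 pc2: +4 =166
r35=100011 pc3: +8 =174
r36=100100 pc2: +4 =178
r37=100101 pc3: +8 =186
r38=100110 pc3: +8 =194
r39=100111 pc4: +16 =210
r40=101000 pc2: +4 =214
r41=101001 pc3: +8 =222
r42=101010 pc3: +8 =230
r43=101011 pc4: +16 =246
r44=101100 pc3: +8 =254
r45=101101 pc4: +16 =270
r46=101110 pc4: +16 =286
r47=101111 pc5: +32 =318
r48=110000 pc2: +4 =322
r49=110001 pc3: +8 =330
r50=110010 pc3: +8 =338
r51=110011 pc4: +16 =354
r52=110100 pc3: +8 =362
r53=110101 pc4: +16 =378
r54=110110 pc4: +16 =394
r55=110111 pc5: +32 =426
r56=111000 pc3: +8 =434
r57=111001 pc4: +16 =450
r58=111010 pc4: +16 =466
r59=111011 pc5: +32 =498
r60=111100 pc4: +16 =514
r61=111101 pc5: +32 =546
r62=111110 pc5: +32 =578
r63=111111 pc6: +64 =642
r64=1000000 pc1: +2 =644
r65=1000001 pc2: +4 =648
r66=1000010 pc2: +4 =652
r67=1000011 pc3: +8 =660
r68=1000100 pc2: +4 =664
r69=1000101 pc3: +8 =672
r70=1000110 pc3: +8 =680
r71=1000111 pc4: +16 =696
r72=1001000 pc2: +4 =700
r73=1001001 pc3: +8 =708
r74=1001010 pc3: +8 =716
r75=1001011 pc4: +16 =732
r76=1001100 pc3: +8 =740
r77=1001101 pc4: +16 =756
r78=1001110 pc4: +16 =772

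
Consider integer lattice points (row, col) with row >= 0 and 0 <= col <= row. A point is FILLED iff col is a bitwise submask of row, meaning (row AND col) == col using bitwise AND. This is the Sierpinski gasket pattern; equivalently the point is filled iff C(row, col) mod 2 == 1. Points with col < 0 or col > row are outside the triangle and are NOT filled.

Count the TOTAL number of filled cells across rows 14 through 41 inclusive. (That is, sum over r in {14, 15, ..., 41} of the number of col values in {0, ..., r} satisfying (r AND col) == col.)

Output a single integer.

Answer: 252

Derivation:
r14=1110 pc3: +8 =8
r15=1111 pc4: +16 =24
r16=10000 pc1: +2 =26
r17=10001 pc2: +4 =30
r18=10010 pc2: +4 =34
r19=10011 pc3: +8 =42
r20=10100 pc2: +4 =46
r21=10101 pc3: +8 =54
r22=10110 pc3: +8 =62
r23=10111 pc4: +16 =78
r24=11000 pc2: +4 =82
r25=11001 pc3: +8 =90
r26=11010 pc3: +8 =98
r27=11011 pc4: +16 =114
r28=11100 pc3: +8 =122
r29=11101 pc4: +16 =138
r30=11110 pc4: +16 =154
r31=11111 pc5: +32 =186
r32=100000 pc1: +2 =188
r33=100001 pc2: +4 =192
r34=100010 pc2: +4 =196
r35=100011 pc3: +8 =204
r36=100100 pc2: +4 =208
r37=100101 pc3: +8 =216
r38=100110 pc3: +8 =224
r39=100111 pc4: +16 =240
r40=101000 pc2: +4 =244
r41=101001 pc3: +8 =252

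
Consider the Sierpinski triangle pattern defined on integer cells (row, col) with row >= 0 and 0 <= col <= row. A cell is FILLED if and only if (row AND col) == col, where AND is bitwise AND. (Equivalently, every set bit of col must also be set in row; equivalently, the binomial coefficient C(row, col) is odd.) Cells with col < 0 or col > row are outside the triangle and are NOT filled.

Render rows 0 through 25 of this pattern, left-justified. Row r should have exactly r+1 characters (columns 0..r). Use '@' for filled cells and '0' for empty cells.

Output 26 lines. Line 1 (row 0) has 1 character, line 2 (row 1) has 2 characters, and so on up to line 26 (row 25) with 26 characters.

Answer: @
@@
@0@
@@@@
@000@
@@00@@
@0@0@0@
@@@@@@@@
@0000000@
@@000000@@
@0@00000@0@
@@@@0000@@@@
@000@000@000@
@@00@@00@@00@@
@0@0@0@0@0@0@0@
@@@@@@@@@@@@@@@@
@000000000000000@
@@00000000000000@@
@0@0000000000000@0@
@@@@000000000000@@@@
@000@00000000000@000@
@@00@@0000000000@@00@@
@0@0@0@000000000@0@0@0@
@@@@@@@@00000000@@@@@@@@
@0000000@0000000@0000000@
@@000000@@000000@@000000@@

Derivation:
r0=0: @
r1=1: @@
r2=10: @0@
r3=11: @@@@
r4=100: @000@
r5=101: @@00@@
r6=110: @0@0@0@
r7=111: @@@@@@@@
r8=1000: @0000000@
r9=1001: @@000000@@
r10=1010: @0@00000@0@
r11=1011: @@@@0000@@@@
r12=1100: @000@000@000@
r13=1101: @@00@@00@@00@@
r14=1110: @0@0@0@0@0@0@0@
r15=1111: @@@@@@@@@@@@@@@@
r16=10000: @000000000000000@
r17=10001: @@00000000000000@@
r18=10010: @0@0000000000000@0@
r19=10011: @@@@000000000000@@@@
r20=10100: @000@00000000000@000@
r21=10101: @@00@@0000000000@@00@@
r22=10110: @0@0@0@000000000@0@0@0@
r23=10111: @@@@@@@@00000000@@@@@@@@
r24=11000: @0000000@0000000@0000000@
r25=11001: @@000000@@000000@@000000@@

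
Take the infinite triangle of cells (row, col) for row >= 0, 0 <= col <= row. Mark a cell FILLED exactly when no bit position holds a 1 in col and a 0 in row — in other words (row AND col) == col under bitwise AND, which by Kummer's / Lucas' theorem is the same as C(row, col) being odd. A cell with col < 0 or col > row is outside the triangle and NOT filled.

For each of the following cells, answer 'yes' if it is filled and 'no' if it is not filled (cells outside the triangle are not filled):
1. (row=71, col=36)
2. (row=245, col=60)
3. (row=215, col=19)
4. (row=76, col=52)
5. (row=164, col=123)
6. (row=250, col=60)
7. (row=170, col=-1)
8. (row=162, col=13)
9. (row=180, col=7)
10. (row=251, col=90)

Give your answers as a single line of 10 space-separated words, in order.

(71,36): row=0b1000111, col=0b100100, row AND col = 0b100 = 4; 4 != 36 -> empty
(245,60): row=0b11110101, col=0b111100, row AND col = 0b110100 = 52; 52 != 60 -> empty
(215,19): row=0b11010111, col=0b10011, row AND col = 0b10011 = 19; 19 == 19 -> filled
(76,52): row=0b1001100, col=0b110100, row AND col = 0b100 = 4; 4 != 52 -> empty
(164,123): row=0b10100100, col=0b1111011, row AND col = 0b100000 = 32; 32 != 123 -> empty
(250,60): row=0b11111010, col=0b111100, row AND col = 0b111000 = 56; 56 != 60 -> empty
(170,-1): col outside [0, 170] -> not filled
(162,13): row=0b10100010, col=0b1101, row AND col = 0b0 = 0; 0 != 13 -> empty
(180,7): row=0b10110100, col=0b111, row AND col = 0b100 = 4; 4 != 7 -> empty
(251,90): row=0b11111011, col=0b1011010, row AND col = 0b1011010 = 90; 90 == 90 -> filled

Answer: no no yes no no no no no no yes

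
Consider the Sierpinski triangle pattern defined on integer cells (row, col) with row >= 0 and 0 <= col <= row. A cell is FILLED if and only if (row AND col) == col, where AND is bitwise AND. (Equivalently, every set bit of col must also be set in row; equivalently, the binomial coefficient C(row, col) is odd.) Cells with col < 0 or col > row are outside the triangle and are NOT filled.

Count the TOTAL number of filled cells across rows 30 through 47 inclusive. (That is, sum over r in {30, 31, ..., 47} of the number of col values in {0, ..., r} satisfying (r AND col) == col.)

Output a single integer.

r30=11110 pc4: +16 =16
r31=11111 pc5: +32 =48
r32=100000 pc1: +2 =50
r33=100001 pc2: +4 =54
r34=100010 pc2: +4 =58
r35=100011 pc3: +8 =66
r36=100100 pc2: +4 =70
r37=100101 pc3: +8 =78
r38=100110 pc3: +8 =86
r39=100111 pc4: +16 =102
r40=101000 pc2: +4 =106
r41=101001 pc3: +8 =114
r42=101010 pc3: +8 =122
r43=101011 pc4: +16 =138
r44=101100 pc3: +8 =146
r45=101101 pc4: +16 =162
r46=101110 pc4: +16 =178
r47=101111 pc5: +32 =210

Answer: 210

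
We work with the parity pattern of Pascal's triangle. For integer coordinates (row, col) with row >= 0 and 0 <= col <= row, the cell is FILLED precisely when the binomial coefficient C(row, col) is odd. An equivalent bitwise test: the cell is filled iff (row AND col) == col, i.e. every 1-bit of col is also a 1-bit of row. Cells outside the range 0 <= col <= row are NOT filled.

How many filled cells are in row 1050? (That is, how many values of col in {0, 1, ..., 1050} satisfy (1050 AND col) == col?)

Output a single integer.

Answer: 16

Derivation:
1050 in binary = 10000011010
popcount(1050) = number of 1-bits in 10000011010 = 4
A col c satisfies (1050 AND c) == c iff every set bit of c is also set in 1050; each of the 4 set bits of 1050 can independently be on or off in c.
count = 2^4 = 16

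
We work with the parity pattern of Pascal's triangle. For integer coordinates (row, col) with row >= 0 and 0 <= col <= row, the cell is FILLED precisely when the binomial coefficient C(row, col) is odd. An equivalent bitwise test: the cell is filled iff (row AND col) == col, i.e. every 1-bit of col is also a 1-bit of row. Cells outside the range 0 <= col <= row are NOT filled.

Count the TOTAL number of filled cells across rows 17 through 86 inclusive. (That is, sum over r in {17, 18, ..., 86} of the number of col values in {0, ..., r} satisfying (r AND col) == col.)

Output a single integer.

r17=10001 pc2: +4 =4
r18=10010 pc2: +4 =8
r19=10011 pc3: +8 =16
r20=10100 pc2: +4 =20
r21=10101 pc3: +8 =28
r22=10110 pc3: +8 =36
r23=10111 pc4: +16 =52
r24=11000 pc2: +4 =56
r25=11001 pc3: +8 =64
r26=11010 pc3: +8 =72
r27=11011 pc4: +16 =88
r28=11100 pc3: +8 =96
r29=11101 pc4: +16 =112
r30=11110 pc4: +16 =128
r31=11111 pc5: +32 =160
r32=100000 pc1: +2 =162
r33=100001 pc2: +4 =166
r34=100010 pc2: +4 =170
r35=100011 pc3: +8 =178
r36=100100 pc2: +4 =182
r37=100101 pc3: +8 =190
r38=100110 pc3: +8 =198
r39=100111 pc4: +16 =214
r40=101000 pc2: +4 =218
r41=101001 pc3: +8 =226
r42=101010 pc3: +8 =234
r43=101011 pc4: +16 =250
r44=101100 pc3: +8 =258
r45=101101 pc4: +16 =274
r46=101110 pc4: +16 =290
r47=101111 pc5: +32 =322
r48=110000 pc2: +4 =326
r49=110001 pc3: +8 =334
r50=110010 pc3: +8 =342
r51=110011 pc4: +16 =358
r52=110100 pc3: +8 =366
r53=110101 pc4: +16 =382
r54=110110 pc4: +16 =398
r55=110111 pc5: +32 =430
r56=111000 pc3: +8 =438
r57=111001 pc4: +16 =454
r58=111010 pc4: +16 =470
r59=111011 pc5: +32 =502
r60=111100 pc4: +16 =518
r61=111101 pc5: +32 =550
r62=111110 pc5: +32 =582
r63=111111 pc6: +64 =646
r64=1000000 pc1: +2 =648
r65=1000001 pc2: +4 =652
r66=1000010 pc2: +4 =656
r67=1000011 pc3: +8 =664
r68=1000100 pc2: +4 =668
r69=1000101 pc3: +8 =676
r70=1000110 pc3: +8 =684
r71=1000111 pc4: +16 =700
r72=1001000 pc2: +4 =704
r73=1001001 pc3: +8 =712
r74=1001010 pc3: +8 =720
r75=1001011 pc4: +16 =736
r76=1001100 pc3: +8 =744
r77=1001101 pc4: +16 =760
r78=1001110 pc4: +16 =776
r79=1001111 pc5: +32 =808
r80=1010000 pc2: +4 =812
r81=1010001 pc3: +8 =820
r82=1010010 pc3: +8 =828
r83=1010011 pc4: +16 =844
r84=1010100 pc3: +8 =852
r85=1010101 pc4: +16 =868
r86=1010110 pc4: +16 =884

Answer: 884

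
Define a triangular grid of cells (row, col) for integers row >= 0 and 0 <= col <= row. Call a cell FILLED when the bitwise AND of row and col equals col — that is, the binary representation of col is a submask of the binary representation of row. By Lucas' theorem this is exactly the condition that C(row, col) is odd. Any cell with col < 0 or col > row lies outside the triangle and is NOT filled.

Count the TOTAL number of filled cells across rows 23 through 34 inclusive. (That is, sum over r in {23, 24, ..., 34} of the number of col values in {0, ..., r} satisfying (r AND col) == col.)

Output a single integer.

Answer: 134

Derivation:
r23=10111 pc4: +16 =16
r24=11000 pc2: +4 =20
r25=11001 pc3: +8 =28
r26=11010 pc3: +8 =36
r27=11011 pc4: +16 =52
r28=11100 pc3: +8 =60
r29=11101 pc4: +16 =76
r30=11110 pc4: +16 =92
r31=11111 pc5: +32 =124
r32=100000 pc1: +2 =126
r33=100001 pc2: +4 =130
r34=100010 pc2: +4 =134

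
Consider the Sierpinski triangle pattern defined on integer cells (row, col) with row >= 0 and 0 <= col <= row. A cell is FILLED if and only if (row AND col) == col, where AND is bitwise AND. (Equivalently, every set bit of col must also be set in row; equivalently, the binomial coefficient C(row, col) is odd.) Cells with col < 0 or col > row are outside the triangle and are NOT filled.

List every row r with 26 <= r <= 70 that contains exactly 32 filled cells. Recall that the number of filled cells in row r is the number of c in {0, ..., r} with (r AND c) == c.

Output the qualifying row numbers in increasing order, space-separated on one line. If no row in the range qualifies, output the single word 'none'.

Row r has 2^popcount(r) filled cells, so we need popcount(r) = log2(32) = 5.
Scan r = 26..70 and keep those with exactly 5 one-bits:
r=26=11010 popcount=3 -> skip
r=27=11011 popcount=4 -> skip
r=28=11100 popcount=3 -> skip
r=29=11101 popcount=4 -> skip
r=30=11110 popcount=4 -> skip
r=31=11111 popcount=5 -> KEEP
r=32=100000 popcount=1 -> skip
r=33=100001 popcount=2 -> skip
r=34=100010 popcount=2 -> skip
r=35=100011 popcount=3 -> skip
r=36=100100 popcount=2 -> skip
r=37=100101 popcount=3 -> skip
r=38=100110 popcount=3 -> skip
r=39=100111 popcount=4 -> skip
r=40=101000 popcount=2 -> skip
r=41=101001 popcount=3 -> skip
r=42=101010 popcount=3 -> skip
r=43=101011 popcount=4 -> skip
r=44=101100 popcount=3 -> skip
r=45=101101 popcount=4 -> skip
r=46=101110 popcount=4 -> skip
r=47=101111 popcount=5 -> KEEP
r=48=110000 popcount=2 -> skip
r=49=110001 popcount=3 -> skip
r=50=110010 popcount=3 -> skip
r=51=110011 popcount=4 -> skip
r=52=110100 popcount=3 -> skip
r=53=110101 popcount=4 -> skip
r=54=110110 popcount=4 -> skip
r=55=110111 popcount=5 -> KEEP
r=56=111000 popcount=3 -> skip
r=57=111001 popcount=4 -> skip
r=58=111010 popcount=4 -> skip
r=59=111011 popcount=5 -> KEEP
r=60=111100 popcount=4 -> skip
r=61=111101 popcount=5 -> KEEP
r=62=111110 popcount=5 -> KEEP
r=63=111111 popcount=6 -> skip
r=64=1000000 popcount=1 -> skip
r=65=1000001 popcount=2 -> skip
r=66=1000010 popcount=2 -> skip
r=67=1000011 popcount=3 -> skip
r=68=1000100 popcount=2 -> skip
r=69=1000101 popcount=3 -> skip
r=70=1000110 popcount=3 -> skip
Kept rows: 31 47 55 59 61 62

Answer: 31 47 55 59 61 62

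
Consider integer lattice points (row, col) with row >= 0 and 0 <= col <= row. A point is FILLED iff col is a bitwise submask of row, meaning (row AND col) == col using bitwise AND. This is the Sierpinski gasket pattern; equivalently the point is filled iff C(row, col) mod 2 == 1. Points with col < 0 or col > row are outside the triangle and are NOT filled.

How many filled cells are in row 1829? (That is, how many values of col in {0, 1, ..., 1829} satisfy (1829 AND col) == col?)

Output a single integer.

Answer: 64

Derivation:
1829 in binary = 11100100101
popcount(1829) = number of 1-bits in 11100100101 = 6
A col c satisfies (1829 AND c) == c iff every set bit of c is also set in 1829; each of the 6 set bits of 1829 can independently be on or off in c.
count = 2^6 = 64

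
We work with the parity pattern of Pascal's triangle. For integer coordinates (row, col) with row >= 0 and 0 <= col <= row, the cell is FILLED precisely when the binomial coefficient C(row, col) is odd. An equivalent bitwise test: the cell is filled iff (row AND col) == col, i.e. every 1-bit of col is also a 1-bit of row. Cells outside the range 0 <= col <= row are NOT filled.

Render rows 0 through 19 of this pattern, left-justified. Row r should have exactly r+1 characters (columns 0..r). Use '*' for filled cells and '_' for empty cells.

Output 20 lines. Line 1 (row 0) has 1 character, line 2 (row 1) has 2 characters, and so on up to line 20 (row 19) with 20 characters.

Answer: *
**
*_*
****
*___*
**__**
*_*_*_*
********
*_______*
**______**
*_*_____*_*
****____****
*___*___*___*
**__**__**__**
*_*_*_*_*_*_*_*
****************
*_______________*
**______________**
*_*_____________*_*
****____________****

Derivation:
r0=0: *
r1=1: **
r2=10: *_*
r3=11: ****
r4=100: *___*
r5=101: **__**
r6=110: *_*_*_*
r7=111: ********
r8=1000: *_______*
r9=1001: **______**
r10=1010: *_*_____*_*
r11=1011: ****____****
r12=1100: *___*___*___*
r13=1101: **__**__**__**
r14=1110: *_*_*_*_*_*_*_*
r15=1111: ****************
r16=10000: *_______________*
r17=10001: **______________**
r18=10010: *_*_____________*_*
r19=10011: ****____________****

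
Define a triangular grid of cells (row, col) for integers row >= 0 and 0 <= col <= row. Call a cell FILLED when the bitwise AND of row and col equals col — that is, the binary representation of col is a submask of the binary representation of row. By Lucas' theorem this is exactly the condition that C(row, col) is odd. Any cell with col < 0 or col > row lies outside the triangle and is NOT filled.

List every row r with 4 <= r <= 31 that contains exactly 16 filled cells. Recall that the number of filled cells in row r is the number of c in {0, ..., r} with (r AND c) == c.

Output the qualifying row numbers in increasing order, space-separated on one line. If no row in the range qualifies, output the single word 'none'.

Answer: 15 23 27 29 30

Derivation:
Row r has 2^popcount(r) filled cells, so we need popcount(r) = log2(16) = 4.
Scan r = 4..31 and keep those with exactly 4 one-bits:
r=4=100 popcount=1 -> skip
r=5=101 popcount=2 -> skip
r=6=110 popcount=2 -> skip
r=7=111 popcount=3 -> skip
r=8=1000 popcount=1 -> skip
r=9=1001 popcount=2 -> skip
r=10=1010 popcount=2 -> skip
r=11=1011 popcount=3 -> skip
r=12=1100 popcount=2 -> skip
r=13=1101 popcount=3 -> skip
r=14=1110 popcount=3 -> skip
r=15=1111 popcount=4 -> KEEP
r=16=10000 popcount=1 -> skip
r=17=10001 popcount=2 -> skip
r=18=10010 popcount=2 -> skip
r=19=10011 popcount=3 -> skip
r=20=10100 popcount=2 -> skip
r=21=10101 popcount=3 -> skip
r=22=10110 popcount=3 -> skip
r=23=10111 popcount=4 -> KEEP
r=24=11000 popcount=2 -> skip
r=25=11001 popcount=3 -> skip
r=26=11010 popcount=3 -> skip
r=27=11011 popcount=4 -> KEEP
r=28=11100 popcount=3 -> skip
r=29=11101 popcount=4 -> KEEP
r=30=11110 popcount=4 -> KEEP
r=31=11111 popcount=5 -> skip
Kept rows: 15 23 27 29 30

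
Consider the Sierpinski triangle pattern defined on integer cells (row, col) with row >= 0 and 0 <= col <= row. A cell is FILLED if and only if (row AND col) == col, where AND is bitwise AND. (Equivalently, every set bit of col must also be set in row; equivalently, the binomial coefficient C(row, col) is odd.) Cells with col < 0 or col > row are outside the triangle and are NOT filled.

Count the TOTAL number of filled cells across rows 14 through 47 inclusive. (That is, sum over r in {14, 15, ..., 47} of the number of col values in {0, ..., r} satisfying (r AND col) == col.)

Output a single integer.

r14=1110 pc3: +8 =8
r15=1111 pc4: +16 =24
r16=10000 pc1: +2 =26
r17=10001 pc2: +4 =30
r18=10010 pc2: +4 =34
r19=10011 pc3: +8 =42
r20=10100 pc2: +4 =46
r21=10101 pc3: +8 =54
r22=10110 pc3: +8 =62
r23=10111 pc4: +16 =78
r24=11000 pc2: +4 =82
r25=11001 pc3: +8 =90
r26=11010 pc3: +8 =98
r27=11011 pc4: +16 =114
r28=11100 pc3: +8 =122
r29=11101 pc4: +16 =138
r30=11110 pc4: +16 =154
r31=11111 pc5: +32 =186
r32=100000 pc1: +2 =188
r33=100001 pc2: +4 =192
r34=100010 pc2: +4 =196
r35=100011 pc3: +8 =204
r36=100100 pc2: +4 =208
r37=100101 pc3: +8 =216
r38=100110 pc3: +8 =224
r39=100111 pc4: +16 =240
r40=101000 pc2: +4 =244
r41=101001 pc3: +8 =252
r42=101010 pc3: +8 =260
r43=101011 pc4: +16 =276
r44=101100 pc3: +8 =284
r45=101101 pc4: +16 =300
r46=101110 pc4: +16 =316
r47=101111 pc5: +32 =348

Answer: 348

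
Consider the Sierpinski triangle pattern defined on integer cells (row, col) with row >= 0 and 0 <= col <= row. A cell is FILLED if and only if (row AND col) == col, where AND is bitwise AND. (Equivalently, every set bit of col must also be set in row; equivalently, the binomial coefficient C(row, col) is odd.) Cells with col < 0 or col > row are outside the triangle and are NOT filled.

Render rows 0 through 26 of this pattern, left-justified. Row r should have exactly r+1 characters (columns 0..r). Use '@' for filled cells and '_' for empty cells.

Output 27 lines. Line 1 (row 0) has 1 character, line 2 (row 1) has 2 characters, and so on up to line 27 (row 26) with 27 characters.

r0=0: @
r1=1: @@
r2=10: @_@
r3=11: @@@@
r4=100: @___@
r5=101: @@__@@
r6=110: @_@_@_@
r7=111: @@@@@@@@
r8=1000: @_______@
r9=1001: @@______@@
r10=1010: @_@_____@_@
r11=1011: @@@@____@@@@
r12=1100: @___@___@___@
r13=1101: @@__@@__@@__@@
r14=1110: @_@_@_@_@_@_@_@
r15=1111: @@@@@@@@@@@@@@@@
r16=10000: @_______________@
r17=10001: @@______________@@
r18=10010: @_@_____________@_@
r19=10011: @@@@____________@@@@
r20=10100: @___@___________@___@
r21=10101: @@__@@__________@@__@@
r22=10110: @_@_@_@_________@_@_@_@
r23=10111: @@@@@@@@________@@@@@@@@
r24=11000: @_______@_______@_______@
r25=11001: @@______@@______@@______@@
r26=11010: @_@_____@_@_____@_@_____@_@

Answer: @
@@
@_@
@@@@
@___@
@@__@@
@_@_@_@
@@@@@@@@
@_______@
@@______@@
@_@_____@_@
@@@@____@@@@
@___@___@___@
@@__@@__@@__@@
@_@_@_@_@_@_@_@
@@@@@@@@@@@@@@@@
@_______________@
@@______________@@
@_@_____________@_@
@@@@____________@@@@
@___@___________@___@
@@__@@__________@@__@@
@_@_@_@_________@_@_@_@
@@@@@@@@________@@@@@@@@
@_______@_______@_______@
@@______@@______@@______@@
@_@_____@_@_____@_@_____@_@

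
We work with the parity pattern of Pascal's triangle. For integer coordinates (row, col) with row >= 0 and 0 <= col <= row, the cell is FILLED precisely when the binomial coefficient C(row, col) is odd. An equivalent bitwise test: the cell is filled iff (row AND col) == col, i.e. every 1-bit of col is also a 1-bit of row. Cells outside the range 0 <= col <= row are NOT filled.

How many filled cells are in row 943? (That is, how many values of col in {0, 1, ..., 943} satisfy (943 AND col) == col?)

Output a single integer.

943 in binary = 1110101111
popcount(943) = number of 1-bits in 1110101111 = 8
A col c satisfies (943 AND c) == c iff every set bit of c is also set in 943; each of the 8 set bits of 943 can independently be on or off in c.
count = 2^8 = 256

Answer: 256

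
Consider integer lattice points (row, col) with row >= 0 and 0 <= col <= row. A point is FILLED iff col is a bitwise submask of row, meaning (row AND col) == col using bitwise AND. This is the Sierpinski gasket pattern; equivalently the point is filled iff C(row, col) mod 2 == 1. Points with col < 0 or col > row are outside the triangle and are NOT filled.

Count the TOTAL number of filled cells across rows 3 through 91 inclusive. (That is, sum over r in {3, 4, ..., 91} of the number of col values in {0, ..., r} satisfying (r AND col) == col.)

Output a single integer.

Answer: 1066

Derivation:
r3=11 pc2: +4 =4
r4=100 pc1: +2 =6
r5=101 pc2: +4 =10
r6=110 pc2: +4 =14
r7=111 pc3: +8 =22
r8=1000 pc1: +2 =24
r9=1001 pc2: +4 =28
r10=1010 pc2: +4 =32
r11=1011 pc3: +8 =40
r12=1100 pc2: +4 =44
r13=1101 pc3: +8 =52
r14=1110 pc3: +8 =60
r15=1111 pc4: +16 =76
r16=10000 pc1: +2 =78
r17=10001 pc2: +4 =82
r18=10010 pc2: +4 =86
r19=10011 pc3: +8 =94
r20=10100 pc2: +4 =98
r21=10101 pc3: +8 =106
r22=10110 pc3: +8 =114
r23=10111 pc4: +16 =130
r24=11000 pc2: +4 =134
r25=11001 pc3: +8 =142
r26=11010 pc3: +8 =150
r27=11011 pc4: +16 =166
r28=11100 pc3: +8 =174
r29=11101 pc4: +16 =190
r30=11110 pc4: +16 =206
r31=11111 pc5: +32 =238
r32=100000 pc1: +2 =240
r33=100001 pc2: +4 =244
r34=100010 pc2: +4 =248
r35=100011 pc3: +8 =256
r36=100100 pc2: +4 =260
r37=100101 pc3: +8 =268
r38=100110 pc3: +8 =276
r39=100111 pc4: +16 =292
r40=101000 pc2: +4 =296
r41=101001 pc3: +8 =304
r42=101010 pc3: +8 =312
r43=101011 pc4: +16 =328
r44=101100 pc3: +8 =336
r45=101101 pc4: +16 =352
r46=101110 pc4: +16 =368
r47=101111 pc5: +32 =400
r48=110000 pc2: +4 =404
r49=110001 pc3: +8 =412
r50=110010 pc3: +8 =420
r51=110011 pc4: +16 =436
r52=110100 pc3: +8 =444
r53=110101 pc4: +16 =460
r54=110110 pc4: +16 =476
r55=110111 pc5: +32 =508
r56=111000 pc3: +8 =516
r57=111001 pc4: +16 =532
r58=111010 pc4: +16 =548
r59=111011 pc5: +32 =580
r60=111100 pc4: +16 =596
r61=111101 pc5: +32 =628
r62=111110 pc5: +32 =660
r63=111111 pc6: +64 =724
r64=1000000 pc1: +2 =726
r65=1000001 pc2: +4 =730
r66=1000010 pc2: +4 =734
r67=1000011 pc3: +8 =742
r68=1000100 pc2: +4 =746
r69=1000101 pc3: +8 =754
r70=1000110 pc3: +8 =762
r71=1000111 pc4: +16 =778
r72=1001000 pc2: +4 =782
r73=1001001 pc3: +8 =790
r74=1001010 pc3: +8 =798
r75=1001011 pc4: +16 =814
r76=1001100 pc3: +8 =822
r77=1001101 pc4: +16 =838
r78=1001110 pc4: +16 =854
r79=1001111 pc5: +32 =886
r80=1010000 pc2: +4 =890
r81=1010001 pc3: +8 =898
r82=1010010 pc3: +8 =906
r83=1010011 pc4: +16 =922
r84=1010100 pc3: +8 =930
r85=1010101 pc4: +16 =946
r86=1010110 pc4: +16 =962
r87=1010111 pc5: +32 =994
r88=1011000 pc3: +8 =1002
r89=1011001 pc4: +16 =1018
r90=1011010 pc4: +16 =1034
r91=1011011 pc5: +32 =1066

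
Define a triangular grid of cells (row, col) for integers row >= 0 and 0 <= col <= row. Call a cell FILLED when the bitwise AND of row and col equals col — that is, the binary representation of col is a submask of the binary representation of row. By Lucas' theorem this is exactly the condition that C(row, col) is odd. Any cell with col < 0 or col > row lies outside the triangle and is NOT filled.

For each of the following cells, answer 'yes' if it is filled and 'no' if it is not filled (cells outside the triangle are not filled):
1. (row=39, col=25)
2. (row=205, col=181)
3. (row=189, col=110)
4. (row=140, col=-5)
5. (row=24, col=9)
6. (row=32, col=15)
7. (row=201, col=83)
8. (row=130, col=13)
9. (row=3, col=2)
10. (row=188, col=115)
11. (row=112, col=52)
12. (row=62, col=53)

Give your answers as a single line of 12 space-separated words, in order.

(39,25): row=0b100111, col=0b11001, row AND col = 0b1 = 1; 1 != 25 -> empty
(205,181): row=0b11001101, col=0b10110101, row AND col = 0b10000101 = 133; 133 != 181 -> empty
(189,110): row=0b10111101, col=0b1101110, row AND col = 0b101100 = 44; 44 != 110 -> empty
(140,-5): col outside [0, 140] -> not filled
(24,9): row=0b11000, col=0b1001, row AND col = 0b1000 = 8; 8 != 9 -> empty
(32,15): row=0b100000, col=0b1111, row AND col = 0b0 = 0; 0 != 15 -> empty
(201,83): row=0b11001001, col=0b1010011, row AND col = 0b1000001 = 65; 65 != 83 -> empty
(130,13): row=0b10000010, col=0b1101, row AND col = 0b0 = 0; 0 != 13 -> empty
(3,2): row=0b11, col=0b10, row AND col = 0b10 = 2; 2 == 2 -> filled
(188,115): row=0b10111100, col=0b1110011, row AND col = 0b110000 = 48; 48 != 115 -> empty
(112,52): row=0b1110000, col=0b110100, row AND col = 0b110000 = 48; 48 != 52 -> empty
(62,53): row=0b111110, col=0b110101, row AND col = 0b110100 = 52; 52 != 53 -> empty

Answer: no no no no no no no no yes no no no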